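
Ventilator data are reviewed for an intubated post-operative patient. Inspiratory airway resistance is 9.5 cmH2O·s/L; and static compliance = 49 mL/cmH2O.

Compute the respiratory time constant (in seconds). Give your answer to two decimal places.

τ = R × C = 9.5 × 49 mL/cmH2O = 9.5 × 0.049 L/cmH2O = 0.4655 s.

0.47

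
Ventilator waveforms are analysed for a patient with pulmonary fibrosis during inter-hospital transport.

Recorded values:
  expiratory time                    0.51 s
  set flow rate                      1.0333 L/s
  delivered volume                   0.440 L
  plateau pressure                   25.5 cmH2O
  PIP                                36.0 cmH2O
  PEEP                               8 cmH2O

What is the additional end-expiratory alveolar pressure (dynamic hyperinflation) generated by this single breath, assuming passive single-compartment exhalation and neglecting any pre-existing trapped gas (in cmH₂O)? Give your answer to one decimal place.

2.4

R = (PIP − Pplat)/V̇ = (36.0 − 25.5) / 1.0333 = 10.5/1.0333 = 10.162 cmH2O·s/L.
C = Vt/(Pplat − PEEP) = 440.0 / (25.5 − 8) = 440.0/17.5 = 25.143 mL/cmH2O.
τ = R × C = 10.162 × 0.02514 L/cmH2O = 0.2555 s.
Fraction remaining = e^(−Te/τ) = e^(−0.51/0.2555) = 0.1359; trapped volume = 440.0 × 0.1359 = 59.796 mL.
Additional alveolar pressure from trapping ≈ V_trapped / C = 59.796 / 25.143 = 2.378 cmH2O.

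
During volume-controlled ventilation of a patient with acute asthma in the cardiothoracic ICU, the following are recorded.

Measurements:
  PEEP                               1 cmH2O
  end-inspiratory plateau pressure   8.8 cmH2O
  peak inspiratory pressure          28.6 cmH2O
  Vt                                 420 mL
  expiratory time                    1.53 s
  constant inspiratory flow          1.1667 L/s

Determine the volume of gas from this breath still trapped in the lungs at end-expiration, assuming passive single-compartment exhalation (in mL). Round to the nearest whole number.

79

R = (PIP − Pplat)/V̇ = (28.6 − 8.8) / 1.1667 = 19.8/1.1667 = 16.971 cmH2O·s/L.
C = Vt/(Pplat − PEEP) = 420.0 / (8.8 − 1) = 420.0/7.8 = 53.846 mL/cmH2O.
τ = R × C = 16.971 × 0.05385 L/cmH2O = 0.9139 s.
Fraction remaining = e^(−Te/τ) = e^(−1.53/0.9139) = 0.1875.
Trapped volume = 420.0 × 0.1875 = 78.75 mL.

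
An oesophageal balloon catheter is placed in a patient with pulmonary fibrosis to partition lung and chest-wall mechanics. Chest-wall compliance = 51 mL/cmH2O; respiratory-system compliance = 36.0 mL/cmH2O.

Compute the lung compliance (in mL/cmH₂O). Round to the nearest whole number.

122

1/CL = 1/Crs − 1/Ccw.
1/CL = 1/36.0 − 1/51 = 0.00817.
CL = 122.4 mL/cmH2O.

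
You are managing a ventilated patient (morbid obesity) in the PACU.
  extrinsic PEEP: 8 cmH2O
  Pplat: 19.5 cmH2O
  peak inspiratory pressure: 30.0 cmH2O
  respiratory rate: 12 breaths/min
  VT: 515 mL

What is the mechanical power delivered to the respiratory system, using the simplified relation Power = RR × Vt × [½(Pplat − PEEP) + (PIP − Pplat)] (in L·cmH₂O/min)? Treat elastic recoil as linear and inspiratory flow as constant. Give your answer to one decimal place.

Per-breath work = Vt × [½(Pplat−PEEP) + (PIP−Pplat)] = 0.515 × [0.5×11.5 + 10.5] = 0.515 × 16.25 = 8.369 L·cmH2O.
Power = 12 × 8.369 = 100.43 L·cmH2O/min.

100.4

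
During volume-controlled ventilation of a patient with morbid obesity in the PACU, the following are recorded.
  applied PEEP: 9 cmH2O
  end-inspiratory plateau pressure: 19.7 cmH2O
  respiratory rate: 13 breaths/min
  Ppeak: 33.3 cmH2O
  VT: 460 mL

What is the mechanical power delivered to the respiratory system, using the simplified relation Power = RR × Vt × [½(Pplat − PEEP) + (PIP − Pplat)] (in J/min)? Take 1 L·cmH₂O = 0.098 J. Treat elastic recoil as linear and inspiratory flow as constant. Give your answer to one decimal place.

11.1

Per-breath work = Vt × [½(Pplat−PEEP) + (PIP−Pplat)] = 0.460 × [0.5×10.7 + 13.6] = 0.460 × 18.95 = 8.717 L·cmH2O.
Power = 13 × 8.717 = 113.32 L·cmH2O/min.
× 0.098 J/(L·cmH2O) → 11.105 J/min.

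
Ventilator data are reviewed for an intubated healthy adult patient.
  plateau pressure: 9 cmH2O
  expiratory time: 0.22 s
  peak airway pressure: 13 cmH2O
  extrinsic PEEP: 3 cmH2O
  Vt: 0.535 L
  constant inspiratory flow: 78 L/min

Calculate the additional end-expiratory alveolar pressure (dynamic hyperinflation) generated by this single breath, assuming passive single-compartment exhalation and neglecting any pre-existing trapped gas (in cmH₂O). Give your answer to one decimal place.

2.7

Flow: 78 L/min ÷ 60 = 1.3 L/s.
R = (PIP − Pplat)/V̇ = (13 − 9) / 1.3 = 4.0/1.3 = 3.077 cmH2O·s/L.
C = Vt/(Pplat − PEEP) = 535.0 / (9 − 3) = 535.0/6.0 = 89.167 mL/cmH2O.
τ = R × C = 3.077 × 0.08917 L/cmH2O = 0.2744 s.
Fraction remaining = e^(−Te/τ) = e^(−0.22/0.2744) = 0.4485; trapped volume = 535.0 × 0.4485 = 239.95 mL.
Additional alveolar pressure from trapping ≈ V_trapped / C = 239.95 / 89.167 = 2.691 cmH2O.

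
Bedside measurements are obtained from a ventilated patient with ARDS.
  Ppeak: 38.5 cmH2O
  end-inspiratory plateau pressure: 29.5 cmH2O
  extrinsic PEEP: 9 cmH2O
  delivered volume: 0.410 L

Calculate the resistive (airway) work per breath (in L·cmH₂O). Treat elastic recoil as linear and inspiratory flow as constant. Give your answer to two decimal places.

With constant inspiratory flow the resistive pressure is constant at PIP − Pplat = 38.5 − 29.5 = 9.0 cmH2O, so resistive work = 9.0 × 0.410 = 3.69 L·cmH2O.

3.69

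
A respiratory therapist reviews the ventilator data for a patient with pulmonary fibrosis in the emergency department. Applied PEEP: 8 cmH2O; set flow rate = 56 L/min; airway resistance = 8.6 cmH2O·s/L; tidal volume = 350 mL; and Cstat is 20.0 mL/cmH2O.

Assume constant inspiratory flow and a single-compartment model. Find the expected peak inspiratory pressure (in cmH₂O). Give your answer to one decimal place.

Flow: 56 L/min ÷ 60 = 0.9333 L/s.
Equation of motion (constant flow): PIP = Vt/C + R·V̇ + PEEP.
PIP = 350/20.0 + 8.6×0.9333 + 8 = 17.5 + 8.026 + 8 = 33.526 cmH2O.

33.5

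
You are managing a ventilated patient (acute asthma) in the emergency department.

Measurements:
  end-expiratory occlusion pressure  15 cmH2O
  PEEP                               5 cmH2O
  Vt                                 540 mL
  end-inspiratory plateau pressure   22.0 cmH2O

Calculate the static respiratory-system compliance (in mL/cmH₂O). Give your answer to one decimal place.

77.1

End-expiratory occlusion gives total PEEP = 15 cmH2O (intrinsic PEEP = 15 − 5 = 10). Use total PEEP for the elastic gradient.
Cstat = Vt / (Pplat − PEEPtotal) = 540 / (22.0 − 15) = 540 / 7.0 = 77.143 mL/cmH2O.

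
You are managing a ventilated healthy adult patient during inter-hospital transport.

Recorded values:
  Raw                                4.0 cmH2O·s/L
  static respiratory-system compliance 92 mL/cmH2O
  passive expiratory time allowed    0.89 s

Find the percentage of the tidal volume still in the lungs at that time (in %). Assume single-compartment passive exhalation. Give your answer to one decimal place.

τ = R × C = 4.0 × 92 mL/cmH2O = 4.0 × 0.092 L/cmH2O = 0.368 s.
Passive exhalation: V(t)/V₀ = e^(−t/τ) = e^(−0.89/0.368) = 0.08906.
Fraction remaining = 0.08906 → 8.906%.

8.9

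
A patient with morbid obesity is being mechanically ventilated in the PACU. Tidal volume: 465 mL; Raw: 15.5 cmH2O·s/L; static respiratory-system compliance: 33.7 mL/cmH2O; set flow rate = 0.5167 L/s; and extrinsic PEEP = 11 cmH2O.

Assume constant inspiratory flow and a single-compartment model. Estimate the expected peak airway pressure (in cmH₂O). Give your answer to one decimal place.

Equation of motion (constant flow): PIP = Vt/C + R·V̇ + PEEP.
PIP = 465/33.7 + 15.5×0.5167 + 11 = 13.798 + 8.009 + 11 = 32.807 cmH2O.

32.8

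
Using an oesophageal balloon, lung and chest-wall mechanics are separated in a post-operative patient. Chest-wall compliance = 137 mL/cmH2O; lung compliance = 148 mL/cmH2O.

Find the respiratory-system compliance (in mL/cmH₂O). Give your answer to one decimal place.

71.1

Lung and chest wall are elastances in series: 1/Crs = 1/CL + 1/Ccw.
1/Crs = 1/148 + 1/137 = 0.01406.
Crs = 71.124 mL/cmH2O.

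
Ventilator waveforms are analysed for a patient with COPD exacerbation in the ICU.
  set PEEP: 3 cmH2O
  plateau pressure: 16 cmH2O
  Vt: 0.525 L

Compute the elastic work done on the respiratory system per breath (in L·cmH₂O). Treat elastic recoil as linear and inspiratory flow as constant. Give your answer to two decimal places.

Elastic work ≈ ½ × (Pplat − PEEP) × Vt = 0.5 × (16 − 3) × 0.525 L = 0.5 × 13.0 × 0.525 = 3.413 L·cmH2O.

3.41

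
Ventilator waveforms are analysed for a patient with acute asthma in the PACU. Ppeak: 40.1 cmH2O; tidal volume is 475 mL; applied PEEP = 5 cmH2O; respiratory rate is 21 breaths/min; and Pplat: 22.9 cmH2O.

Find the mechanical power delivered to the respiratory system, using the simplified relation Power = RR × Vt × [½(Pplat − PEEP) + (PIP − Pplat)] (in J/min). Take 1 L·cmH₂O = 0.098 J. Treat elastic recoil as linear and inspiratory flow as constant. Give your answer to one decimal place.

25.6

Per-breath work = Vt × [½(Pplat−PEEP) + (PIP−Pplat)] = 0.475 × [0.5×17.9 + 17.2] = 0.475 × 26.15 = 12.421 L·cmH2O.
Power = 21 × 12.421 = 260.84 L·cmH2O/min.
× 0.098 J/(L·cmH2O) → 25.562 J/min.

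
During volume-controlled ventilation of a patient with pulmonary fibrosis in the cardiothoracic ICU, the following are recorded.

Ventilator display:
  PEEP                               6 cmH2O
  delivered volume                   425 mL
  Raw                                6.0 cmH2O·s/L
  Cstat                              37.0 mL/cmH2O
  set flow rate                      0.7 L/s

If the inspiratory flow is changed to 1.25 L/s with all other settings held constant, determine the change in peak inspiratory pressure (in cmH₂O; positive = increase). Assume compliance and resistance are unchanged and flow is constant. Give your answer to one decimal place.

3.3

PIP = Vt/C + R·V̇ + PEEP (constant-flow equation of motion).
Only the resistive term changes: ΔPIP = R × ΔV̇ = 6.0 × (1.25 − 0.7) = 6.0 × 0.55 = 3.3 cmH2O.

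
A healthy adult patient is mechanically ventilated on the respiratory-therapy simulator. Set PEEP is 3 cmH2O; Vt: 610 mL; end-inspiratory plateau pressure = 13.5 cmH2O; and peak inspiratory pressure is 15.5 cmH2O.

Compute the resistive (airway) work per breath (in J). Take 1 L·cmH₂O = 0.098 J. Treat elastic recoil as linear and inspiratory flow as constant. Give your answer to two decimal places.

With constant inspiratory flow the resistive pressure is constant at PIP − Pplat = 15.5 − 13.5 = 2.0 cmH2O, so resistive work = 2.0 × 0.610 = 1.22 L·cmH2O.
× 0.098 J/(L·cmH2O) → 0.1196 J.

0.12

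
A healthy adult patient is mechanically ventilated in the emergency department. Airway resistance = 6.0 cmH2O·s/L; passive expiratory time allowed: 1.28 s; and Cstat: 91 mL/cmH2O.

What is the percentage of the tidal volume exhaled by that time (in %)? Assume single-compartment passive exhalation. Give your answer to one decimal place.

τ = R × C = 6.0 × 91 mL/cmH2O = 6.0 × 0.091 L/cmH2O = 0.546 s.
Passive exhalation: V(t)/V₀ = e^(−t/τ) = e^(−1.28/0.546) = 0.09591.
Fraction exhaled = 1 − 0.09591 = 0.9041 → 90.41%.

90.4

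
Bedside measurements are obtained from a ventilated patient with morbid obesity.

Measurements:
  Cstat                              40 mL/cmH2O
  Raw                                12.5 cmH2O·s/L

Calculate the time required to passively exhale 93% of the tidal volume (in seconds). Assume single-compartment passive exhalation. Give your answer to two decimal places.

1.33

τ = R × C = 12.5 × 40 mL/cmH2O = 12.5 × 0.040 L/cmH2O = 0.5 s.
Exhaled fraction f = 1 − e^(−t/τ) → t = −τ·ln(1 − f) = −0.5·ln(0.07) = 1.33 s.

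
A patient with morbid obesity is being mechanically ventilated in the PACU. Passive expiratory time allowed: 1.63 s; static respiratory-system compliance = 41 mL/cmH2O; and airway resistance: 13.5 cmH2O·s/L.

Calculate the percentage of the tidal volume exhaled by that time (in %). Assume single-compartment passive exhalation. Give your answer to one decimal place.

94.7

τ = R × C = 13.5 × 41 mL/cmH2O = 13.5 × 0.041 L/cmH2O = 0.5535 s.
Passive exhalation: V(t)/V₀ = e^(−t/τ) = e^(−1.63/0.5535) = 0.05261.
Fraction exhaled = 1 − 0.05261 = 0.9474 → 94.74%.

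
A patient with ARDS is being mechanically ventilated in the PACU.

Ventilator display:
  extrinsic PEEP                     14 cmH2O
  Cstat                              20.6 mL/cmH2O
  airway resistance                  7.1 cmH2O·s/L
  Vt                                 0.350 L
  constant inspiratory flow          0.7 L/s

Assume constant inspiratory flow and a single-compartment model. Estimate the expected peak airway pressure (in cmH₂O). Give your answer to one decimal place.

36.0

Equation of motion (constant flow): PIP = Vt/C + R·V̇ + PEEP.
PIP = 350/20.6 + 7.1×0.7 + 14 = 16.99 + 4.97 + 14 = 35.96 cmH2O.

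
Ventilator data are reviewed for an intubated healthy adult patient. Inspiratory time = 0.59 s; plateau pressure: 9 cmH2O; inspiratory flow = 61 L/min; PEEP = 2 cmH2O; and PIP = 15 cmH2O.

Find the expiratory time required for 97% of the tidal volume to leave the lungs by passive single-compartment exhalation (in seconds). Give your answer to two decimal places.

1.77

Flow: 61 L/min ÷ 60 = 1.0167 L/s.
Vt = flow × Ti = 1.0167 L/s × 0.59 s × 1000 mL/L = 599.85 mL.
R = (PIP − Pplat)/V̇ = (15 − 9) / 1.0167 = 6.0/1.0167 = 5.901 cmH2O·s/L.
C = Vt/(Pplat − PEEP) = 599.85 / (9 − 2) = 599.85/7.0 = 85.693 mL/cmH2O.
τ = R × C = 5.901 × 0.08569 L/cmH2O = 0.5057 s.
t = −τ·ln(1 − 0.97) = −0.5057·ln(0.03) = 1.773 s.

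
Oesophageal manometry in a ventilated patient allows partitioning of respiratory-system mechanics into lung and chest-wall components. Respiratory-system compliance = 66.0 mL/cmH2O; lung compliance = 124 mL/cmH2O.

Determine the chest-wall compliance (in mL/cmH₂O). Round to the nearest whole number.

1/Ccw = 1/Crs − 1/CL.
1/Ccw = 1/66.0 − 1/124 = 0.007087.
Ccw = 141.1 mL/cmH2O.

141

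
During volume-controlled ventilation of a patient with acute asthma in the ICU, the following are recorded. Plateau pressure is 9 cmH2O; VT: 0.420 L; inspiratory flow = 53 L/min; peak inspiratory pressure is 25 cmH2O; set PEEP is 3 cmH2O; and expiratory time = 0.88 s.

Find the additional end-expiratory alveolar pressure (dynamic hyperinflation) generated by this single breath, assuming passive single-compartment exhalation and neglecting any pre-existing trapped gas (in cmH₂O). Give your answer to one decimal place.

3.0

Flow: 53 L/min ÷ 60 = 0.8833 L/s.
R = (PIP − Pplat)/V̇ = (25 − 9) / 0.8833 = 16.0/0.8833 = 18.114 cmH2O·s/L.
C = Vt/(Pplat − PEEP) = 420.0 / (9 − 3) = 420.0/6.0 = 70.0 mL/cmH2O.
τ = R × C = 18.114 × 0.07 L/cmH2O = 1.268 s.
Fraction remaining = e^(−Te/τ) = e^(−0.88/1.268) = 0.4996; trapped volume = 420.0 × 0.4996 = 209.83 mL.
Additional alveolar pressure from trapping ≈ V_trapped / C = 209.83 / 70.0 = 2.998 cmH2O.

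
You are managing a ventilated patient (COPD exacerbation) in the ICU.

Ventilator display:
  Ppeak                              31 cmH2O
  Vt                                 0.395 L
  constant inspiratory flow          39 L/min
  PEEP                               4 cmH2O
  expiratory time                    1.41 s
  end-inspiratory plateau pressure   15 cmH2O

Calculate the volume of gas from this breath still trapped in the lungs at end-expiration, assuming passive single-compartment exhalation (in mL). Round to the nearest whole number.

80

Flow: 39 L/min ÷ 60 = 0.65 L/s.
R = (PIP − Pplat)/V̇ = (31 − 15) / 0.65 = 16.0/0.65 = 24.615 cmH2O·s/L.
C = Vt/(Pplat − PEEP) = 395.0 / (15 − 4) = 395.0/11.0 = 35.909 mL/cmH2O.
τ = R × C = 24.615 × 0.03591 L/cmH2O = 0.8839 s.
Fraction remaining = e^(−Te/τ) = e^(−1.41/0.8839) = 0.2029.
Trapped volume = 395.0 × 0.2029 = 80.146 mL.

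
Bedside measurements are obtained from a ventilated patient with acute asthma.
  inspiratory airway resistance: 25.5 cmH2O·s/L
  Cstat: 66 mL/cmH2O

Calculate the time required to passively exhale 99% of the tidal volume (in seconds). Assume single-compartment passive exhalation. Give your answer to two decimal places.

7.75

τ = R × C = 25.5 × 66 mL/cmH2O = 25.5 × 0.066 L/cmH2O = 1.683 s.
Exhaled fraction f = 1 − e^(−t/τ) → t = −τ·ln(1 − f) = −1.683·ln(0.01) = 7.751 s.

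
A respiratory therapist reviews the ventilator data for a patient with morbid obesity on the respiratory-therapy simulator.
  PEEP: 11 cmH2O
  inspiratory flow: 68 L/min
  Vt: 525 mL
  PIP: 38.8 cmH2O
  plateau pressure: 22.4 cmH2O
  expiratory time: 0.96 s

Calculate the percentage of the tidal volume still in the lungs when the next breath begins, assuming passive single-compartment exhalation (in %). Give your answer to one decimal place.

23.7

Flow: 68 L/min ÷ 60 = 1.1333 L/s.
R = (PIP − Pplat)/V̇ = (38.8 − 22.4) / 1.1333 = 16.4/1.1333 = 14.471 cmH2O·s/L.
C = Vt/(Pplat − PEEP) = 525.0 / (22.4 − 11) = 525.0/11.4 = 46.053 mL/cmH2O.
τ = R × C = 14.471 × 0.04605 L/cmH2O = 0.6664 s.
Fraction remaining at end-expiration = e^(−Te/τ) = e^(−0.96/0.6664) = 0.2368 → 23.68%.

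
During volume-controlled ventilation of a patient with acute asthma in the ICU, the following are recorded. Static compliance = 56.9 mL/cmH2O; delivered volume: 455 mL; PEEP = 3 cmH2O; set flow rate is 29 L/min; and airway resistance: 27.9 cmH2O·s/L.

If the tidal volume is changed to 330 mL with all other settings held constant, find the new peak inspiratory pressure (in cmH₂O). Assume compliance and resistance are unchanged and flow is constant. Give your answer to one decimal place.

Flow: 29 L/min ÷ 60 = 0.4833 L/s.
PIP = Vt/C + R·V̇ + PEEP (constant-flow equation of motion).
Only the elastic term changes: ΔPIP = ΔVt / C = (330 − 455) / 56.9 = -2.197 cmH2O.
Original PIP = 455/56.9 + 27.9×0.4833 + 3 = 24.481 cmH2O; new PIP = 24.481 + (-2.197) = 22.284 cmH2O.

22.3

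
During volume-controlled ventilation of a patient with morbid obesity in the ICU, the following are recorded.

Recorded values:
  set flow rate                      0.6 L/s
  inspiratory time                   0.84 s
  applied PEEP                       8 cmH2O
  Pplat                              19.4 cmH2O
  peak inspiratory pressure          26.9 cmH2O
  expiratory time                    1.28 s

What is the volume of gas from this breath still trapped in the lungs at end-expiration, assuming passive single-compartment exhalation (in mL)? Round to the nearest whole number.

Vt = flow × Ti = 0.6 L/s × 0.84 s × 1000 mL/L = 504.0 mL.
R = (PIP − Pplat)/V̇ = (26.9 − 19.4) / 0.6 = 7.5/0.6 = 12.5 cmH2O·s/L.
C = Vt/(Pplat − PEEP) = 504.0 / (19.4 − 8) = 504.0/11.4 = 44.211 mL/cmH2O.
τ = R × C = 12.5 × 0.04421 L/cmH2O = 0.5526 s.
Fraction remaining = e^(−Te/τ) = e^(−1.28/0.5526) = 0.09864.
Trapped volume = 504.0 × 0.09864 = 49.715 mL.

50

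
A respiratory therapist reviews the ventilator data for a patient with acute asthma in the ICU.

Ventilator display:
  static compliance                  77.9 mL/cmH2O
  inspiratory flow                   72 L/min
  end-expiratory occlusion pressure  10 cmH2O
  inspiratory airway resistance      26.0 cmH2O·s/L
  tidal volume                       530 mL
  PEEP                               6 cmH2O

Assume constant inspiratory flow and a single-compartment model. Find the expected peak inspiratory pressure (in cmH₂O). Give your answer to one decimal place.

48.0

Flow: 72 L/min ÷ 60 = 1.2 L/s.
Total PEEP = 10 cmH2O (set 6 + intrinsic 4); this is the baseline alveolar pressure.
Equation of motion (constant flow): PIP = Vt/C + R·V̇ + PEEP.
PIP = 530/77.9 + 26.0×1.2 + 10 = 6.804 + 31.2 + 10 = 48.004 cmH2O.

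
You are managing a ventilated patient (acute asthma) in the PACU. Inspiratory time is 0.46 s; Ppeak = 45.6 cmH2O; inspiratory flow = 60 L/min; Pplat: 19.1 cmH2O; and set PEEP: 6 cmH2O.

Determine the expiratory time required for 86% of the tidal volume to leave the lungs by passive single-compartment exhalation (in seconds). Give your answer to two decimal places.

Flow: 60 L/min ÷ 60 = 1 L/s.
Vt = flow × Ti = 1 L/s × 0.46 s × 1000 mL/L = 460.0 mL.
R = (PIP − Pplat)/V̇ = (45.6 − 19.1) / 1 = 26.5/1 = 26.5 cmH2O·s/L.
C = Vt/(Pplat − PEEP) = 460.0 / (19.1 − 6) = 460.0/13.1 = 35.115 mL/cmH2O.
τ = R × C = 26.5 × 0.03512 L/cmH2O = 0.9307 s.
t = −τ·ln(1 − 0.86) = −0.9307·ln(0.14) = 1.83 s.

1.83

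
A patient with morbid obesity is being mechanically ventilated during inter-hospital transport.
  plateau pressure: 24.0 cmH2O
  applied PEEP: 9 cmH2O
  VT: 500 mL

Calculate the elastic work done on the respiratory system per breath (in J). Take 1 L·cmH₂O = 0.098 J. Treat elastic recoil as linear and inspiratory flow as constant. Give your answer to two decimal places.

0.37

Elastic work ≈ ½ × (Pplat − PEEP) × Vt = 0.5 × (24.0 − 9) × 0.500 L = 0.5 × 15.0 × 0.500 = 3.75 L·cmH2O.
× 0.098 J/(L·cmH2O) → 0.3675 J.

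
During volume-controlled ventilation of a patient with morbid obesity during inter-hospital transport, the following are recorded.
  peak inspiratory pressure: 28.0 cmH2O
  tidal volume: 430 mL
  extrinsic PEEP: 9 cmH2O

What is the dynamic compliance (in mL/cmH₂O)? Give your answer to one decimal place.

Dynamic compliance = Vt / (PIP − PEEP) = 430 / (28.0 − 9) = 430 / 19.0 = 22.632 mL/cmH2O.

22.6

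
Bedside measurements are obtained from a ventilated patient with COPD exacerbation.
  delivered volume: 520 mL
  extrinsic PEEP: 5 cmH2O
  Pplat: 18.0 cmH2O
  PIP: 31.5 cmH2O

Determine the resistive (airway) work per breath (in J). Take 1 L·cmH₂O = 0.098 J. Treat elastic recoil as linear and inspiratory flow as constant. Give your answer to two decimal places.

0.69

With constant inspiratory flow the resistive pressure is constant at PIP − Pplat = 31.5 − 18.0 = 13.5 cmH2O, so resistive work = 13.5 × 0.520 = 7.02 L·cmH2O.
× 0.098 J/(L·cmH2O) → 0.688 J.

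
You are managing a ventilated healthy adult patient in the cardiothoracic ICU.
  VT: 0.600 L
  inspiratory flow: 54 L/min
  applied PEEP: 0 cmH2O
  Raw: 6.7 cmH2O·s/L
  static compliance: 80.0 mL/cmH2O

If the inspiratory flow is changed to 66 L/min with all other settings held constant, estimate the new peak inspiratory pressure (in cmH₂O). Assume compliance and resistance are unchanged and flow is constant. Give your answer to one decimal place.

Flow: 54 L/min ÷ 60 = 0.9 L/s.
New flow: 66 L/min ÷ 60 = 1.1 L/s.
PIP = Vt/C + R·V̇ + PEEP (constant-flow equation of motion).
Only the resistive term changes: ΔPIP = R × ΔV̇ = 6.7 × (1.1 − 0.9) = 6.7 × 0.2 = 1.34 cmH2O.
Original PIP = 600/80.0 + 6.7×0.9 + 0 = 13.53 cmH2O; new PIP = 13.53 + (1.34) = 14.87 cmH2O.

14.9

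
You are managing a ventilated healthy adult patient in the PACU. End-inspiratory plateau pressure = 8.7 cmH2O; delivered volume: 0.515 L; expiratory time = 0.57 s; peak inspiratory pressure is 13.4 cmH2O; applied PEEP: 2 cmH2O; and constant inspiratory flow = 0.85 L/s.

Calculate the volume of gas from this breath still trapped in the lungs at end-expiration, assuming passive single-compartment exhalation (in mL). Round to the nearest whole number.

135

R = (PIP − Pplat)/V̇ = (13.4 − 8.7) / 0.85 = 4.7/0.85 = 5.529 cmH2O·s/L.
C = Vt/(Pplat − PEEP) = 515.0 / (8.7 − 2) = 515.0/6.7 = 76.866 mL/cmH2O.
τ = R × C = 5.529 × 0.07687 L/cmH2O = 0.425 s.
Fraction remaining = e^(−Te/τ) = e^(−0.57/0.425) = 0.2615.
Trapped volume = 515.0 × 0.2615 = 134.67 mL.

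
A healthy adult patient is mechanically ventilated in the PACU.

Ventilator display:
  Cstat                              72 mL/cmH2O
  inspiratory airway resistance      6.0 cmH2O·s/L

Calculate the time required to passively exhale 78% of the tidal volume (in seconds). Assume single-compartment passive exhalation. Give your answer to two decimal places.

0.65

τ = R × C = 6.0 × 72 mL/cmH2O = 6.0 × 0.072 L/cmH2O = 0.432 s.
Exhaled fraction f = 1 − e^(−t/τ) → t = −τ·ln(1 − f) = −0.432·ln(0.22) = 0.6541 s.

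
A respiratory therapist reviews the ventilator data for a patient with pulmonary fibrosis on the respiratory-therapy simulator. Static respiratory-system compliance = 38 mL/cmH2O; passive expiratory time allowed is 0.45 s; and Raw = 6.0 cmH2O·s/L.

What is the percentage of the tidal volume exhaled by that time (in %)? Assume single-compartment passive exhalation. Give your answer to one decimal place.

τ = R × C = 6.0 × 38 mL/cmH2O = 6.0 × 0.038 L/cmH2O = 0.228 s.
Passive exhalation: V(t)/V₀ = e^(−t/τ) = e^(−0.45/0.228) = 0.1389.
Fraction exhaled = 1 − 0.1389 = 0.8611 → 86.11%.

86.1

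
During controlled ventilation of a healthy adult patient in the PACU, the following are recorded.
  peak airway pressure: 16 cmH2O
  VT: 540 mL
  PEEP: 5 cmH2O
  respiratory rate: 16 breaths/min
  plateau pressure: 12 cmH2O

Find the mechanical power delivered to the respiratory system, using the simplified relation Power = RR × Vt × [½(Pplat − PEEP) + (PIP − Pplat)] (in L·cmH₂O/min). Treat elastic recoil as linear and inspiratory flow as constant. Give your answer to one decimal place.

Per-breath work = Vt × [½(Pplat−PEEP) + (PIP−Pplat)] = 0.540 × [0.5×7.0 + 4.0] = 0.540 × 7.5 = 4.05 L·cmH2O.
Power = 16 × 4.05 = 64.8 L·cmH2O/min.

64.8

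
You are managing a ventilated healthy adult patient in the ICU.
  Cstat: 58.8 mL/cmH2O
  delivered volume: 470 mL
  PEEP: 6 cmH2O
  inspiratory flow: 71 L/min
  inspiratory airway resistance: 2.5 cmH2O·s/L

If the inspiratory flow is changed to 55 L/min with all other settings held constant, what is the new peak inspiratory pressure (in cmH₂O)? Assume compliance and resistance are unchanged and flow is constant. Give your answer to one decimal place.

Flow: 71 L/min ÷ 60 = 1.1833 L/s.
New flow: 55 L/min ÷ 60 = 0.9167 L/s.
PIP = Vt/C + R·V̇ + PEEP (constant-flow equation of motion).
Only the resistive term changes: ΔPIP = R × ΔV̇ = 2.5 × (0.9167 − 1.1833) = 2.5 × -0.2666 = -0.6665 cmH2O.
Original PIP = 470/58.8 + 2.5×1.1833 + 6 = 16.951 cmH2O; new PIP = 16.951 + (-0.6665) = 16.285 cmH2O.

16.3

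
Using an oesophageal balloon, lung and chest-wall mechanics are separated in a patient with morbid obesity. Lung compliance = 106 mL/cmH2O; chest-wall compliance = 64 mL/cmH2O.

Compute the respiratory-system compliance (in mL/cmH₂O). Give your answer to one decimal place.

39.9

Lung and chest wall are elastances in series: 1/Crs = 1/CL + 1/Ccw.
1/Crs = 1/106 + 1/64 = 0.02506.
Crs = 39.904 mL/cmH2O.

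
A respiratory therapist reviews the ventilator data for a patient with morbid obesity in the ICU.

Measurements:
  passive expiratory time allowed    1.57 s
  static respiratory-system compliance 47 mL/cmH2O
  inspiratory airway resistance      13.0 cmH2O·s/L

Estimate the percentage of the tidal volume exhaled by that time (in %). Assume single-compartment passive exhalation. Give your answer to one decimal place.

τ = R × C = 13.0 × 47 mL/cmH2O = 13.0 × 0.047 L/cmH2O = 0.611 s.
Passive exhalation: V(t)/V₀ = e^(−t/τ) = e^(−1.57/0.611) = 0.07657.
Fraction exhaled = 1 − 0.07657 = 0.9234 → 92.34%.

92.3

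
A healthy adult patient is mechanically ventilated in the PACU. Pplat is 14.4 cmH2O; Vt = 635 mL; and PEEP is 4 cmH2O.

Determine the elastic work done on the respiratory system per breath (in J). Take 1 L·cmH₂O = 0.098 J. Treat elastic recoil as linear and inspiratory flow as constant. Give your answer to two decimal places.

Elastic work ≈ ½ × (Pplat − PEEP) × Vt = 0.5 × (14.4 − 4) × 0.635 L = 0.5 × 10.4 × 0.635 = 3.302 L·cmH2O.
× 0.098 J/(L·cmH2O) → 0.3236 J.

0.32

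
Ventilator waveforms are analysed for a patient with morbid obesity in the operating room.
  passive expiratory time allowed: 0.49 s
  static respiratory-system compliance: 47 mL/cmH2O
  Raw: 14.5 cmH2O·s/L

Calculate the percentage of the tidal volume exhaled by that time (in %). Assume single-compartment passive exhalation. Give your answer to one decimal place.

51.3

τ = R × C = 14.5 × 47 mL/cmH2O = 14.5 × 0.047 L/cmH2O = 0.6815 s.
Passive exhalation: V(t)/V₀ = e^(−t/τ) = e^(−0.49/0.6815) = 0.4872.
Fraction exhaled = 1 − 0.4872 = 0.5128 → 51.28%.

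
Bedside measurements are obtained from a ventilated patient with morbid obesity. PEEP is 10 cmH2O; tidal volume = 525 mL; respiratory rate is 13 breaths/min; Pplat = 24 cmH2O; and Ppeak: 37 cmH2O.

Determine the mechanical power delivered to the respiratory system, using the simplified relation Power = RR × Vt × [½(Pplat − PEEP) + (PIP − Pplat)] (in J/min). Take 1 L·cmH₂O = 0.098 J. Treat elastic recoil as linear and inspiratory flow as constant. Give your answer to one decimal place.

Per-breath work = Vt × [½(Pplat−PEEP) + (PIP−Pplat)] = 0.525 × [0.5×14.0 + 13.0] = 0.525 × 20.0 = 10.5 L·cmH2O.
Power = 13 × 10.5 = 136.5 L·cmH2O/min.
× 0.098 J/(L·cmH2O) → 13.377 J/min.

13.4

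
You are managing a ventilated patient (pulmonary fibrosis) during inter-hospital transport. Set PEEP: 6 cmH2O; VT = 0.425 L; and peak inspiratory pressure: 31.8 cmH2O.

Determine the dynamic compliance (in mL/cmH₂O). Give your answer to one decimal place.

16.5

Dynamic compliance = Vt / (PIP − PEEP) = 425 / (31.8 − 6) = 425 / 25.8 = 16.473 mL/cmH2O.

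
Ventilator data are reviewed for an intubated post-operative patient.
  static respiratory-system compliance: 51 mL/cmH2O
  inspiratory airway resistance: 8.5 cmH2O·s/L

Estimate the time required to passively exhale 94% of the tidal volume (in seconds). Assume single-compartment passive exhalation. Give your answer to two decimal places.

1.22

τ = R × C = 8.5 × 51 mL/cmH2O = 8.5 × 0.051 L/cmH2O = 0.4335 s.
Exhaled fraction f = 1 − e^(−t/τ) → t = −τ·ln(1 − f) = −0.4335·ln(0.06) = 1.22 s.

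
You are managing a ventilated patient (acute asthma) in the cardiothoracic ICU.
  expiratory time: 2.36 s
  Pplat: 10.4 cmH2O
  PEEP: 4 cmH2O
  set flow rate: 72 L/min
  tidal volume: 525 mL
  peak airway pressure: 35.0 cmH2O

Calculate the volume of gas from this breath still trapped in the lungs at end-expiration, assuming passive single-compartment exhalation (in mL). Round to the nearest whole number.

129

Flow: 72 L/min ÷ 60 = 1.2 L/s.
R = (PIP − Pplat)/V̇ = (35.0 − 10.4) / 1.2 = 24.6/1.2 = 20.5 cmH2O·s/L.
C = Vt/(Pplat − PEEP) = 525.0 / (10.4 − 4) = 525.0/6.4 = 82.031 mL/cmH2O.
τ = R × C = 20.5 × 0.08203 L/cmH2O = 1.682 s.
Fraction remaining = e^(−Te/τ) = e^(−2.36/1.682) = 0.2458.
Trapped volume = 525.0 × 0.2458 = 129.05 mL.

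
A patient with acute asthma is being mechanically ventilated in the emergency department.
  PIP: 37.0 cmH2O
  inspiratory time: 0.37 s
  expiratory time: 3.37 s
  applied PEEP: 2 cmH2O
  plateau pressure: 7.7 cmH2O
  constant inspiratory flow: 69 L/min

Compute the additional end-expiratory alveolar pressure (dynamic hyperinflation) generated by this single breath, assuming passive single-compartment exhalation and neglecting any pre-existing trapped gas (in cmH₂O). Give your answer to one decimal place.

Flow: 69 L/min ÷ 60 = 1.15 L/s.
Vt = flow × Ti = 1.15 L/s × 0.37 s × 1000 mL/L = 425.5 mL.
R = (PIP − Pplat)/V̇ = (37.0 − 7.7) / 1.15 = 29.3/1.15 = 25.478 cmH2O·s/L.
C = Vt/(Pplat − PEEP) = 425.5 / (7.7 − 2) = 425.5/5.7 = 74.649 mL/cmH2O.
τ = R × C = 25.478 × 0.07465 L/cmH2O = 1.902 s.
Fraction remaining = e^(−Te/τ) = e^(−3.37/1.902) = 0.17; trapped volume = 425.5 × 0.17 = 72.335 mL.
Additional alveolar pressure from trapping ≈ V_trapped / C = 72.335 / 74.649 = 0.969 cmH2O.

1.0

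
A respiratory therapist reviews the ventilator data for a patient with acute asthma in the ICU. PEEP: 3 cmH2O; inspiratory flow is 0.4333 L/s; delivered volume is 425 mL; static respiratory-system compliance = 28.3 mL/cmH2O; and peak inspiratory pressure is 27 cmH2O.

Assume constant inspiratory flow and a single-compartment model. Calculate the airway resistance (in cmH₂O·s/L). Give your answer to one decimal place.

20.7

Equation of motion (constant flow): PIP = Vt/C + R·V̇ + PEEP.
R·V̇ = PIP − Vt/C − PEEP = 27 − 425/28.3 − 3 = 27 − 15.018 − 3 = 8.982 cmH2O.
R = 8.982 / 0.4333 = 20.729 cmH2O·s/L.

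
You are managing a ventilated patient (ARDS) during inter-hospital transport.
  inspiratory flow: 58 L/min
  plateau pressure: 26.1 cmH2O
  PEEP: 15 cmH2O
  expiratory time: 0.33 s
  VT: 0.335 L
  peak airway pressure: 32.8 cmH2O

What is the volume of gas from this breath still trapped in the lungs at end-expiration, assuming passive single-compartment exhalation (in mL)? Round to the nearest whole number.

69

Flow: 58 L/min ÷ 60 = 0.9667 L/s.
R = (PIP − Pplat)/V̇ = (32.8 − 26.1) / 0.9667 = 6.7/0.9667 = 6.931 cmH2O·s/L.
C = Vt/(Pplat − PEEP) = 335.0 / (26.1 − 15) = 335.0/11.1 = 30.18 mL/cmH2O.
τ = R × C = 6.931 × 0.03018 L/cmH2O = 0.2092 s.
Fraction remaining = e^(−Te/τ) = e^(−0.33/0.2092) = 0.2065.
Trapped volume = 335.0 × 0.2065 = 69.178 mL.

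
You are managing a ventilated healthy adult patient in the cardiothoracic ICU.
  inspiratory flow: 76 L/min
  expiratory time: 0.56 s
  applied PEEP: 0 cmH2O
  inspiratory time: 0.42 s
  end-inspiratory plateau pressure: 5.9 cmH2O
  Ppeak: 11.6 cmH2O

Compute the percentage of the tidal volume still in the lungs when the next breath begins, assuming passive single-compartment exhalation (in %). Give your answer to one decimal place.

25.2

Flow: 76 L/min ÷ 60 = 1.2667 L/s.
Vt = flow × Ti = 1.2667 L/s × 0.42 s × 1000 mL/L = 532.01 mL.
R = (PIP − Pplat)/V̇ = (11.6 − 5.9) / 1.2667 = 5.7/1.2667 = 4.5 cmH2O·s/L.
C = Vt/(Pplat − PEEP) = 532.01 / (5.9 − 0) = 532.01/5.9 = 90.171 mL/cmH2O.
τ = R × C = 4.5 × 0.09017 L/cmH2O = 0.4058 s.
Fraction remaining at end-expiration = e^(−Te/τ) = e^(−0.56/0.4058) = 0.2516 → 25.16%.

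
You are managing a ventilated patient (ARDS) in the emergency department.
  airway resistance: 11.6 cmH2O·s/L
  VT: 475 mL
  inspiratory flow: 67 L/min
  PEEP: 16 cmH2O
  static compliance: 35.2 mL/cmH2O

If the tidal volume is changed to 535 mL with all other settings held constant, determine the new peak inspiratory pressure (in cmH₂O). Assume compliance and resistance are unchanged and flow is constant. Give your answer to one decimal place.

44.2

Flow: 67 L/min ÷ 60 = 1.1167 L/s.
PIP = Vt/C + R·V̇ + PEEP (constant-flow equation of motion).
Only the elastic term changes: ΔPIP = ΔVt / C = (535 − 475) / 35.2 = 1.705 cmH2O.
Original PIP = 475/35.2 + 11.6×1.1167 + 16 = 42.448 cmH2O; new PIP = 42.448 + (1.705) = 44.153 cmH2O.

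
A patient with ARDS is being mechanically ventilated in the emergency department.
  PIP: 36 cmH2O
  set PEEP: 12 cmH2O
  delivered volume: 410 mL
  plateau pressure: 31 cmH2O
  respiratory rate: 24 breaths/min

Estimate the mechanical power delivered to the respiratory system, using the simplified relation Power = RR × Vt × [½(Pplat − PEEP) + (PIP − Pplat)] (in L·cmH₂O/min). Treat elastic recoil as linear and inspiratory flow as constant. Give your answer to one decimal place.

Per-breath work = Vt × [½(Pplat−PEEP) + (PIP−Pplat)] = 0.410 × [0.5×19.0 + 5.0] = 0.410 × 14.5 = 5.945 L·cmH2O.
Power = 24 × 5.945 = 142.68 L·cmH2O/min.

142.7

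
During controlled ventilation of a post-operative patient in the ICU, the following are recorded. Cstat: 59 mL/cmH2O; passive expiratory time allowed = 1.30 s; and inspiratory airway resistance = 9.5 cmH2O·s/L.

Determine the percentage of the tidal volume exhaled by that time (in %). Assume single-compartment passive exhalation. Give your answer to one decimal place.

τ = R × C = 9.5 × 59 mL/cmH2O = 9.5 × 0.059 L/cmH2O = 0.5605 s.
Passive exhalation: V(t)/V₀ = e^(−t/τ) = e^(−1.30/0.5605) = 0.09834.
Fraction exhaled = 1 − 0.09834 = 0.9017 → 90.17%.

90.2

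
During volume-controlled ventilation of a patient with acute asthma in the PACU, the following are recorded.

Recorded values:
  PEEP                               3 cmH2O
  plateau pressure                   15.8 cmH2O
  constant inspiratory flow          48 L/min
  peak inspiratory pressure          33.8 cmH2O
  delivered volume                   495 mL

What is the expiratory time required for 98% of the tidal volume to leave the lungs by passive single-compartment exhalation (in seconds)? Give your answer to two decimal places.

3.40

Flow: 48 L/min ÷ 60 = 0.8 L/s.
R = (PIP − Pplat)/V̇ = (33.8 − 15.8) / 0.8 = 18.0/0.8 = 22.5 cmH2O·s/L.
C = Vt/(Pplat − PEEP) = 495.0 / (15.8 − 3) = 495.0/12.8 = 38.672 mL/cmH2O.
τ = R × C = 22.5 × 0.03867 L/cmH2O = 0.8701 s.
t = −τ·ln(1 − 0.98) = −0.8701·ln(0.02) = 3.404 s.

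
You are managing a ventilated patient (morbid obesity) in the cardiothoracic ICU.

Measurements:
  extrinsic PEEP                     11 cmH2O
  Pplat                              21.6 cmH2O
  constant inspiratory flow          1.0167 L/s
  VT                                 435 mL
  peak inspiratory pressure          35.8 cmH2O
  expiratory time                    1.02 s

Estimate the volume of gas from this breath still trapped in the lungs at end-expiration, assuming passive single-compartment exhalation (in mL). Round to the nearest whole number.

73

R = (PIP − Pplat)/V̇ = (35.8 − 21.6) / 1.0167 = 14.2/1.0167 = 13.967 cmH2O·s/L.
C = Vt/(Pplat − PEEP) = 435.0 / (21.6 − 11) = 435.0/10.6 = 41.038 mL/cmH2O.
τ = R × C = 13.967 × 0.04104 L/cmH2O = 0.5732 s.
Fraction remaining = e^(−Te/τ) = e^(−1.02/0.5732) = 0.1687.
Trapped volume = 435.0 × 0.1687 = 73.385 mL.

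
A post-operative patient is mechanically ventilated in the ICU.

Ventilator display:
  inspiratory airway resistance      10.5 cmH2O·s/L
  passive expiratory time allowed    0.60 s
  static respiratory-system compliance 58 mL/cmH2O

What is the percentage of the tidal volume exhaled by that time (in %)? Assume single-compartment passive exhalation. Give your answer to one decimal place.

τ = R × C = 10.5 × 58 mL/cmH2O = 10.5 × 0.058 L/cmH2O = 0.609 s.
Passive exhalation: V(t)/V₀ = e^(−t/τ) = e^(−0.60/0.609) = 0.3734.
Fraction exhaled = 1 − 0.3734 = 0.6266 → 62.66%.

62.7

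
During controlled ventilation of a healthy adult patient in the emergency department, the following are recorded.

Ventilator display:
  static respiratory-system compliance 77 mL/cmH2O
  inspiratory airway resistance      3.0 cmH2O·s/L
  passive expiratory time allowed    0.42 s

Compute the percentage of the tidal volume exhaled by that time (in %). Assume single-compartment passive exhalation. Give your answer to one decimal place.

τ = R × C = 3.0 × 77 mL/cmH2O = 3.0 × 0.077 L/cmH2O = 0.231 s.
Passive exhalation: V(t)/V₀ = e^(−t/τ) = e^(−0.42/0.231) = 0.1623.
Fraction exhaled = 1 − 0.1623 = 0.8377 → 83.77%.

83.8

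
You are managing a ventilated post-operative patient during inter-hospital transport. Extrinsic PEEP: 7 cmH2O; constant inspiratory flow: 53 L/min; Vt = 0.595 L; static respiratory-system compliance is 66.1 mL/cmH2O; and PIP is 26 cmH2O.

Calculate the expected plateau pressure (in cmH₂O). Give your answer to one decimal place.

Pplat = PEEP + Vt / Cstat = 7 + 595 / 66.1 = 7 + 9.002 = 16.002 cmH2O.

16.0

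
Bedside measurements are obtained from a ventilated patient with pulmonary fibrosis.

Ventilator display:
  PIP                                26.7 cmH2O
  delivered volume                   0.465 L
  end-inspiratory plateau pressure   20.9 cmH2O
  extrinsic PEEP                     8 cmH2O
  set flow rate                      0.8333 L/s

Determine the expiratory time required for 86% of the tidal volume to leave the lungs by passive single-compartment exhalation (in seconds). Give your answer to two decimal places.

0.49

R = (PIP − Pplat)/V̇ = (26.7 − 20.9) / 0.8333 = 5.8/0.8333 = 6.96 cmH2O·s/L.
C = Vt/(Pplat − PEEP) = 465.0 / (20.9 − 8) = 465.0/12.9 = 36.047 mL/cmH2O.
τ = R × C = 6.96 × 0.03605 L/cmH2O = 0.2509 s.
t = −τ·ln(1 − 0.86) = −0.2509·ln(0.14) = 0.4933 s.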